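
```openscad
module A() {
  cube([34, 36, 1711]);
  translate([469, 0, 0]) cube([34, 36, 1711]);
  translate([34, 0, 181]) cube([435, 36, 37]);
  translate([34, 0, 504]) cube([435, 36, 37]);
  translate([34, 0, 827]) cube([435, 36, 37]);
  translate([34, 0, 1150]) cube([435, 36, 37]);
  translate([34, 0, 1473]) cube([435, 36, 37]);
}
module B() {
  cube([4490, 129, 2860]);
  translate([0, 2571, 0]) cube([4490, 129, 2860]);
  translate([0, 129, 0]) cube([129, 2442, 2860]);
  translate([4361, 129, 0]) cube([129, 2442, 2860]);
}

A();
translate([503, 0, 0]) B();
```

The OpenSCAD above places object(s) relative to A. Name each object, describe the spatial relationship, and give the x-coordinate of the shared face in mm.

The ladder's +x face and the house frame's −x face are both at x = 503 mm.

A is a ladder. B is a house frame. The house frame is against the ladder's +x side, with their −y faces flush. The x-coordinate of the shared face is 503 mm.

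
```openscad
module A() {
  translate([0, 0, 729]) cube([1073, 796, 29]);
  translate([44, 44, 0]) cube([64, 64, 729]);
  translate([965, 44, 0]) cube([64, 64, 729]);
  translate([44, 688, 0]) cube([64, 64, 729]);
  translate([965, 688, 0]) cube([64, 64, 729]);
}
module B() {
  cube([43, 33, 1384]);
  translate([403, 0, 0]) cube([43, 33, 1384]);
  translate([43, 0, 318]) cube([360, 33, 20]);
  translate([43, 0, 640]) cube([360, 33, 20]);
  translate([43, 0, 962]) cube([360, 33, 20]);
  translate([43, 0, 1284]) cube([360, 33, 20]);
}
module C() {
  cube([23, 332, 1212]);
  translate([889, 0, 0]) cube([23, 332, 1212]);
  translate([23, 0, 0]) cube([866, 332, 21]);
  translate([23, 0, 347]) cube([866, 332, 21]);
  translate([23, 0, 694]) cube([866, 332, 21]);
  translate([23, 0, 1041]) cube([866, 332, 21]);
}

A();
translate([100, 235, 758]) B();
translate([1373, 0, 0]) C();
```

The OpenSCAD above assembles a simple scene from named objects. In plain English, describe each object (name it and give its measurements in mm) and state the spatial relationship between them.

A is a table with a 1073×796 mm rectangular top, 29 mm thick, top surface at z = 758 mm, supported by four 64×64 mm square legs, each inset 44 mm from the nearest pair of top edges, running from the floor.

B is a wooden ladder with two side rails of 43×33 mm section and 1384 mm height, set 446 mm apart overall. Between them run 4 rectangular rungs (33 mm deep, 20 mm thick), front faces flush with the rails' −y face. The bottom of the first rung is 318 mm above the floor and each subsequent rung is 322 mm higher than the one below.

C is an open bookshelf. Two side panels, each 23 mm thick, 332 mm deep and 1212 mm tall, stand 912 mm apart (outside-to-outside). Between them sit 4 shelves, each 21 mm thick and 332 mm deep, spanning the full gap between the sides. The bottom shelf rests on the floor (its underside at z = 0) and the clear gap between one shelf's top and the next shelf's underside is 326 mm.

The ladder is on top of the table. The bookshelf is on the floor beside the table on its +x side.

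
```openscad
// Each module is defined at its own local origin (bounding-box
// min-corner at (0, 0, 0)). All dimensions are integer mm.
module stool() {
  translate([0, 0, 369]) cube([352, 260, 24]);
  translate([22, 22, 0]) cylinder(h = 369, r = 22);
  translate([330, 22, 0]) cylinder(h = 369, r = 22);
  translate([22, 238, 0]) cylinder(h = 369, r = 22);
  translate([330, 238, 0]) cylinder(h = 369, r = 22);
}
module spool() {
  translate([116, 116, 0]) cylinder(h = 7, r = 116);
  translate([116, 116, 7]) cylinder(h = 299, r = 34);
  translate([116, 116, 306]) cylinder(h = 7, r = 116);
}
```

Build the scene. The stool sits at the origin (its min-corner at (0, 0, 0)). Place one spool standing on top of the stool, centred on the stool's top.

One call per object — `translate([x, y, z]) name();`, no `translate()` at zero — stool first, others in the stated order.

stool();
translate([60, 14, 393]) spool();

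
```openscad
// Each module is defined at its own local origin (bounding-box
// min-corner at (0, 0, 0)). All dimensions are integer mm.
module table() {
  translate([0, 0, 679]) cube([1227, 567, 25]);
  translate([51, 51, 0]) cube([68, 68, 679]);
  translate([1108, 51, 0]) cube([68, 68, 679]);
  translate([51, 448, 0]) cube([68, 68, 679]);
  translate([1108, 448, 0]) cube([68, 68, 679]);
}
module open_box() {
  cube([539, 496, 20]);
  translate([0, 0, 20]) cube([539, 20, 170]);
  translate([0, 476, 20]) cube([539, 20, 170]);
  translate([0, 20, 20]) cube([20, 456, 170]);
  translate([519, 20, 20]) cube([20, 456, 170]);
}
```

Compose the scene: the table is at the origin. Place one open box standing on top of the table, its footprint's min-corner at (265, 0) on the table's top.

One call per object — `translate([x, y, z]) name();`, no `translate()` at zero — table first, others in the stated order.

table();
translate([265, 0, 704]) open_box();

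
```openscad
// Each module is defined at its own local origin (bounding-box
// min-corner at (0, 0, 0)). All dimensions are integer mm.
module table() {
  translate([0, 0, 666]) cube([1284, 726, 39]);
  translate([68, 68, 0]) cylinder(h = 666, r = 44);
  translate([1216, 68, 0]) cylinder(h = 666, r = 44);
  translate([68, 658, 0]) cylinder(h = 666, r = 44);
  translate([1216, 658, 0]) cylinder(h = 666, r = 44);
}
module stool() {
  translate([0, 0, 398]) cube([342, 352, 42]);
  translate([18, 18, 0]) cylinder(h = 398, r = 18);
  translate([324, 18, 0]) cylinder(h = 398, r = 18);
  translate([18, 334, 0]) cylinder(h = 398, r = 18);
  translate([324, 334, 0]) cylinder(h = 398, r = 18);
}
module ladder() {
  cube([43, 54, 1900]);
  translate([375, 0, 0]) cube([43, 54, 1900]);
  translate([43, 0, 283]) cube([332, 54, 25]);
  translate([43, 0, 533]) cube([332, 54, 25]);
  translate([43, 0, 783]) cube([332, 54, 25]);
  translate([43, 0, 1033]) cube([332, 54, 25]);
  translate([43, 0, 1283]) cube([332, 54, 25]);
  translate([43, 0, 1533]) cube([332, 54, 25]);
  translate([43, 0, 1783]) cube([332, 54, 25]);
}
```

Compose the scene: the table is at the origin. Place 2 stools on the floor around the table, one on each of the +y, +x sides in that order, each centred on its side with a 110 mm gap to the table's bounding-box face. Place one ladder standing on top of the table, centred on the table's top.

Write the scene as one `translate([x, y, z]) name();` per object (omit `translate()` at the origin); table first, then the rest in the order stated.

table();
translate([471, 836, 0]) stool();
translate([1394, 187, 0]) stool();
translate([433, 336, 705]) ladder();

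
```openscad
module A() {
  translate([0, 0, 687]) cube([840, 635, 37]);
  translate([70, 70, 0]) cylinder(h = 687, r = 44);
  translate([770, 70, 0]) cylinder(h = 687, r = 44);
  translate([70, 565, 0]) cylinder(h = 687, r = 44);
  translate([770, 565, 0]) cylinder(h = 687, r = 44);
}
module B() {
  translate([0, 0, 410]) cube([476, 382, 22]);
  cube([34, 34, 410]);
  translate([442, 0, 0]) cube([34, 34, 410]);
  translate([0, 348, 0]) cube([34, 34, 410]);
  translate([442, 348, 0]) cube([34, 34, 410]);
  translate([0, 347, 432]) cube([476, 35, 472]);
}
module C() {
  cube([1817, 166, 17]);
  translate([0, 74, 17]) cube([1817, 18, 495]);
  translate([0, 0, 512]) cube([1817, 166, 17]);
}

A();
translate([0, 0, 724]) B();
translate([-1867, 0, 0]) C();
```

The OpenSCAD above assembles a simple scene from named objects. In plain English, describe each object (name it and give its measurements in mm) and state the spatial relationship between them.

A is a rectangular dining table. The top is 840×635×37 mm with its upper surface at z = 724 mm. It stands on four round legs of 88 mm diameter, each leg's bounding box inset 26 mm from the nearest pair of top edges, running from the floor to the underside of the top.

B is a chair: 476×382 mm seat, 22 mm thick, top at z = 432 mm, on four 34 mm square corner legs flush with the seat edges. A 35 mm thick backrest slab spans the full seat width, extending 472 mm above the seat top, its back face flush with the seat's +y edge.

C is an I-beam lying along x, 1817 mm long. Overall section height 529 mm. Two flanges 166 mm wide (y) and 17 mm thick, one on the floor and one at the top; a web 18 mm thick runs between them, centred on the flange width.

The chair is on top of the table. The I-beam is on the floor beside the table on its −x side.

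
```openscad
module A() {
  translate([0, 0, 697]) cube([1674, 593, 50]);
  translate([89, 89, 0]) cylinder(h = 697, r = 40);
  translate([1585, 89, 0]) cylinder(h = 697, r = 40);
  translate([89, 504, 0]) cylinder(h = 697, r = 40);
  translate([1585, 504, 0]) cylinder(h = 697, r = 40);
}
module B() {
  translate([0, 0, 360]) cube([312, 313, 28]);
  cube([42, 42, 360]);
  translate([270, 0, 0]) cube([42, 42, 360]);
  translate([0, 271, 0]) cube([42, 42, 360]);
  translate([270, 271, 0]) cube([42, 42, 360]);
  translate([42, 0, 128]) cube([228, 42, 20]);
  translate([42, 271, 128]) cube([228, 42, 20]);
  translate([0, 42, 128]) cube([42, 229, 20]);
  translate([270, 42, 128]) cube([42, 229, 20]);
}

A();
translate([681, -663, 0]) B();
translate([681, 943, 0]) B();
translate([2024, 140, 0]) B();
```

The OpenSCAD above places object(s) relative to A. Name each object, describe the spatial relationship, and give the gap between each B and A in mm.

Each stool's nearest face is 350 mm from the table's bounding box.

A is a table. B is a stool. Three stools sit around the table at the −y, +y, +x sides. The gap between each stool and the table is 350 mm.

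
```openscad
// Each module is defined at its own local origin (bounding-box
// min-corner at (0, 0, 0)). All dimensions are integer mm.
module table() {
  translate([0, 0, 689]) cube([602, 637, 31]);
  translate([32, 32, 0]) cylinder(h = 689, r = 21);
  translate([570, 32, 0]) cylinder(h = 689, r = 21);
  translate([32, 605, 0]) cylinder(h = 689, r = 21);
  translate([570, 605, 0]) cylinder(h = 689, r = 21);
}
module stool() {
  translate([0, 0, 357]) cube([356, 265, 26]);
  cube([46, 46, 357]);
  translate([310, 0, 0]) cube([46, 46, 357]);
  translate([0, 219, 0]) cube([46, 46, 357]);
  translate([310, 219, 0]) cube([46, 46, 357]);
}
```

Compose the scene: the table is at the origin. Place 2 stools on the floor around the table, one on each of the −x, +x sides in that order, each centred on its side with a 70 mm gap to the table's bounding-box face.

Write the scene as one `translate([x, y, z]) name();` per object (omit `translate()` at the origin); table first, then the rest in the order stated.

table();
translate([-426, 186, 0]) stool();
translate([672, 186, 0]) stool();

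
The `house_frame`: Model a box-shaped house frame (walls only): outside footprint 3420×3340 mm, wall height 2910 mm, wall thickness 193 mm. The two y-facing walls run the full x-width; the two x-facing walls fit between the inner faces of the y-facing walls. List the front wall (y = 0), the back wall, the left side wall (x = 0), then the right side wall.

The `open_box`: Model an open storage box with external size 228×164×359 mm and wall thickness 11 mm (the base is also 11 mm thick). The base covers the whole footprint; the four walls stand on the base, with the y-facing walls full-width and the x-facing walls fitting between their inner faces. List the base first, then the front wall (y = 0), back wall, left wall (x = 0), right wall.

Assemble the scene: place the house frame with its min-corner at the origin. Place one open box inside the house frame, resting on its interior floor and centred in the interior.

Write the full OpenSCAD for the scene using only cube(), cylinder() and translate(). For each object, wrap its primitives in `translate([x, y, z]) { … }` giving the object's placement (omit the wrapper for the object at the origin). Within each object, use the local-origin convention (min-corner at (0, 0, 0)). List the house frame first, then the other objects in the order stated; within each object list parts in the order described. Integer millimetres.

cube([3420, 193, 2910]);
translate([0, 3147, 0]) cube([3420, 193, 2910]);
translate([0, 193, 0]) cube([193, 2954, 2910]);
translate([3227, 193, 0]) cube([193, 2954, 2910]);
translate([1596, 1588, 0]) {
  cube([228, 164, 11]);
  translate([0, 0, 11]) cube([228, 11, 348]);
  translate([0, 153, 11]) cube([228, 11, 348]);
  translate([0, 11, 11]) cube([11, 142, 348]);
  translate([217, 11, 11]) cube([11, 142, 348]);
}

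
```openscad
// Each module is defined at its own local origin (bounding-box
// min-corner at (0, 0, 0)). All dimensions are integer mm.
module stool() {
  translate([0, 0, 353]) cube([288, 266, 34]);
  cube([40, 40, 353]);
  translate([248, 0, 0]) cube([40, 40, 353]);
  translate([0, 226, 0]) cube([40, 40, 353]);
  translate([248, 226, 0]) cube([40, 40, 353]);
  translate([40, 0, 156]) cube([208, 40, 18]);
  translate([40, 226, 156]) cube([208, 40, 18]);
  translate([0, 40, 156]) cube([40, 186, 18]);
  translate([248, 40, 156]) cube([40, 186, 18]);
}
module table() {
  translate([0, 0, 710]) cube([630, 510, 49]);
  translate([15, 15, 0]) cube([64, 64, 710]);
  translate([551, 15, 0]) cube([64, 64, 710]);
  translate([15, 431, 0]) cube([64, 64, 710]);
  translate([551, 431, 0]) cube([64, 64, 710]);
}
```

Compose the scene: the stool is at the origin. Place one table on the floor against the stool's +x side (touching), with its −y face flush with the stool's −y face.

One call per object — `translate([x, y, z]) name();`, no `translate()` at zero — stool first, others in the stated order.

stool();
translate([288, 0, 0]) table();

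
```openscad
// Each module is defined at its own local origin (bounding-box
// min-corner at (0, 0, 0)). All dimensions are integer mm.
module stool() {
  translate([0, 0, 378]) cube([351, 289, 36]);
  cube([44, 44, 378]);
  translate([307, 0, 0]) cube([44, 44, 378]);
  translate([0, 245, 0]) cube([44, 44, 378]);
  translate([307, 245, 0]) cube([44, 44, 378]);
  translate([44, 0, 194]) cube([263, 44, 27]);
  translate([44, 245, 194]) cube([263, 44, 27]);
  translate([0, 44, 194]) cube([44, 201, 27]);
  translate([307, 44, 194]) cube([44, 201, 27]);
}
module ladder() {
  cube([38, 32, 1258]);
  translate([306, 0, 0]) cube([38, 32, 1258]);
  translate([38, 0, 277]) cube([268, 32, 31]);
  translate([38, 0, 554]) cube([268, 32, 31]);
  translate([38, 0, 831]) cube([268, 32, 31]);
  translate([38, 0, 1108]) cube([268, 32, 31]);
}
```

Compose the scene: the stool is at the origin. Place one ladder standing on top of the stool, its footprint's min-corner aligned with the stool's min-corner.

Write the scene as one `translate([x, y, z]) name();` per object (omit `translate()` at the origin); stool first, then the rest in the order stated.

stool();
translate([0, 0, 414]) ladder();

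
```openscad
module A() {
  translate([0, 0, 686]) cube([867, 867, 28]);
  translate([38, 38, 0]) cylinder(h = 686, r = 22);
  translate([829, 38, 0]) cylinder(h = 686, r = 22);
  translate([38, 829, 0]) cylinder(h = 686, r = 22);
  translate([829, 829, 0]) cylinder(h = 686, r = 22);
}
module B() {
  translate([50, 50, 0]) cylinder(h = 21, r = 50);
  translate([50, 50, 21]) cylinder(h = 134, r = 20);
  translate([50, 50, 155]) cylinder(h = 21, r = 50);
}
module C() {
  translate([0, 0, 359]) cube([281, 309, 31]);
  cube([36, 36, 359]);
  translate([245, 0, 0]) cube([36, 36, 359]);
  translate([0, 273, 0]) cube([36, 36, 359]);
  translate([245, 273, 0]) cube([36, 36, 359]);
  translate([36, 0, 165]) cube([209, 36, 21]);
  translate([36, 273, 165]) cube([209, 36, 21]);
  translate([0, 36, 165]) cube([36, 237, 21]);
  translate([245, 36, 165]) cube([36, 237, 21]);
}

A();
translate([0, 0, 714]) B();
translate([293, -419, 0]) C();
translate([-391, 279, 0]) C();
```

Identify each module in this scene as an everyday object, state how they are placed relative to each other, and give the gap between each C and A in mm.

Each stool's nearest face is 110 mm from the table's bounding box.

A is a table. B is a spool. C is a stool. The spool is on top of the table. Two stools sit around the table at the −y, −x sides. The gap between each stool and the table is 110 mm.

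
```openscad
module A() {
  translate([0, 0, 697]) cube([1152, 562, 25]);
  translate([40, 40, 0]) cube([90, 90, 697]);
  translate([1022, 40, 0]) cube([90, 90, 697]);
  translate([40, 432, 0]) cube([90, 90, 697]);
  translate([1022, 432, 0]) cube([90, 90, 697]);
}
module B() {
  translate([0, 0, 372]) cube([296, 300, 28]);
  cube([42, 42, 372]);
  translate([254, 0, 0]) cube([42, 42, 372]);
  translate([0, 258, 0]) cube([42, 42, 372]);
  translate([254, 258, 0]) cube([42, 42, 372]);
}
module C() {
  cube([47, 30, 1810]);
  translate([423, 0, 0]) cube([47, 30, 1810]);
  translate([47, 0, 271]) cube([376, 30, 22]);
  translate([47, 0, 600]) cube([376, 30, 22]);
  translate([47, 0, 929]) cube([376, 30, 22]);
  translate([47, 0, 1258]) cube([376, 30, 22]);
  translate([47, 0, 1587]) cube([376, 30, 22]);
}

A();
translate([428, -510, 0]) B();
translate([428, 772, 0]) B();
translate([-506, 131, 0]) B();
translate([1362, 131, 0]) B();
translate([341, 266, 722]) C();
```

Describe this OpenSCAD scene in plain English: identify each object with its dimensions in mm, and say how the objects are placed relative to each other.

A is a table: top 1152 mm (x) × 562 mm (y), 25 mm thick, upper face at z = 722 mm, on four 90×90 mm square legs, each inset 40 mm from the nearest pair of top edges, running from z = 0 to the bottom of the top.

B is a four-legged stool. The seat is a 296×300×28 mm slab whose top surface is at z = 400 mm; four square legs, each 42×42 mm in cross-section, run from the floor (z = 0) to the underside of the seat, each flush with a corner of the seat.

C is a wooden ladder with two side rails of 47×30 mm section and 1810 mm height, set 470 mm apart overall. Between them run 5 rectangular rungs (30 mm deep, 22 mm thick), front faces flush with the rails' −y face. The bottom of the first rung is 271 mm above the floor and each subsequent rung is 329 mm higher than the one below.

Four stools sit around the table at the −y, +y, −x, +x sides. The ladder is on top of the table, centred.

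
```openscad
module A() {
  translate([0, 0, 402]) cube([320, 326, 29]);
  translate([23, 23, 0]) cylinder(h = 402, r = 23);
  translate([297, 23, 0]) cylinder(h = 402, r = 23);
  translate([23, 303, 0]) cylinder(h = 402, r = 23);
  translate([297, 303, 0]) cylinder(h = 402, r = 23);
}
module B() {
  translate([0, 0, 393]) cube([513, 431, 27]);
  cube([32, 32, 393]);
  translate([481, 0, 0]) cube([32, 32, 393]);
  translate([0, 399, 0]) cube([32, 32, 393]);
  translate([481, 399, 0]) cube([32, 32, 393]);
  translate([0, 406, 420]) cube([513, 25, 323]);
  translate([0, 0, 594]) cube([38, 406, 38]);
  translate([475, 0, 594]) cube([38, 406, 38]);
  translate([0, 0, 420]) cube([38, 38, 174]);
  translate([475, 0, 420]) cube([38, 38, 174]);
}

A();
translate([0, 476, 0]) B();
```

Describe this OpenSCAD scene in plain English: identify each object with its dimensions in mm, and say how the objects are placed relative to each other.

A is a four-legged stool. The seat is a 320×326×29 mm slab whose top surface is at z = 431 mm; four round legs, each 46 mm in diameter, run from the floor (z = 0) to the underside of the seat, each leg's axis is inset half a diameter from the nearest pair of seat edges (so the leg's bounding box is flush with the corner).

B is a chair. The seat is a 513×431×27 mm slab with its top at z = 420 mm, on four 32×32 mm corner legs (flush with the seat edges, standing on z = 0). A flat backrest 25 mm thick, 323 mm tall, spans the full seat width and rises from the seat top along its +y edge, rear face flush with the rear of the seat. Two armrests of 38×38 mm section run along each side from the seat's front edge to the front of the backrest, top faces 212 mm above the seat top and outer faces flush with the seat's x-edges; a 38×38 mm post under the front of each armrest stands on the seat at the front corner.

The chair is on the floor beside the stool on its +y side.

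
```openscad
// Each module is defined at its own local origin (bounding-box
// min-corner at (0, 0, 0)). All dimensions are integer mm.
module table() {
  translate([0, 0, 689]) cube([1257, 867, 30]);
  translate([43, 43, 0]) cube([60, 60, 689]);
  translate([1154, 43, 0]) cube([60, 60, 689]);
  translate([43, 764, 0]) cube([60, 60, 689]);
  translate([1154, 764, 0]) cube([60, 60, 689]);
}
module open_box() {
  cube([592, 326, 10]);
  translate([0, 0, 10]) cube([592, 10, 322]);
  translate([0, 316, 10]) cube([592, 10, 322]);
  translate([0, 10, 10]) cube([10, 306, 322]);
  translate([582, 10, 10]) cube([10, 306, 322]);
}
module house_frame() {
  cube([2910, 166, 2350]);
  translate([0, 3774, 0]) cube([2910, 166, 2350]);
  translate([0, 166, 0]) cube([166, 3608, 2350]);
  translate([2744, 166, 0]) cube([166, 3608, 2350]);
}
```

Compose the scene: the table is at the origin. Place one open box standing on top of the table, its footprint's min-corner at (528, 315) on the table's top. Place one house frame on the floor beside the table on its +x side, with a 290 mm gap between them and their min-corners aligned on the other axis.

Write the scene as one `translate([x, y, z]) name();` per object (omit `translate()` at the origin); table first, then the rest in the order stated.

table();
translate([528, 315, 719]) open_box();
translate([1547, 0, 0]) house_frame();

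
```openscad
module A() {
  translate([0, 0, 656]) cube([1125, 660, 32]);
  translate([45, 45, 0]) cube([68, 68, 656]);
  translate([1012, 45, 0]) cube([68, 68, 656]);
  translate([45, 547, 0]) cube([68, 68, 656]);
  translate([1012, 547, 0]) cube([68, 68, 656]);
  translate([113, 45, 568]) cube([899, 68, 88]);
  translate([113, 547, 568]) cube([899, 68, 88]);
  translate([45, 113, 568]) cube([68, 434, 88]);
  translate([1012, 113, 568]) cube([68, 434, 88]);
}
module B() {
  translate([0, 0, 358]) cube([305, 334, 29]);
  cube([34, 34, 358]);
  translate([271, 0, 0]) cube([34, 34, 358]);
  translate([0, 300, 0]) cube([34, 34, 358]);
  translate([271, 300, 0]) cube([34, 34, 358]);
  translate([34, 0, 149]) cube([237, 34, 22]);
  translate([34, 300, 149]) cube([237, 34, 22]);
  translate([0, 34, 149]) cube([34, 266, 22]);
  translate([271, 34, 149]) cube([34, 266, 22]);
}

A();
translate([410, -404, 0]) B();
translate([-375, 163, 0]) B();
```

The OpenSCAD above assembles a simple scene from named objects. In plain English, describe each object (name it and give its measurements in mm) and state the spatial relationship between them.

A is a rectangular dining table. The top is 1125×660×32 mm with its upper surface at z = 688 mm. It stands on four 68×68 mm square legs, each inset 45 mm from the nearest pair of top edges, running from the floor to the underside of the top. Four apron rails, 68 mm thick and 88 mm tall, run between adjacent legs with their top edges flush with the underside of the top and their outer faces flush with the legs' outer faces.

B is a simple wooden stool: a rectangular seat 305 mm (x) by 334 mm (y), 29 mm thick, top face at z = 387 mm, on four square legs, each 34×34 mm in cross-section. The legs rest on z = 0, each flush with a corner of the seat. Four stretchers, 34 mm wide and 22 mm tall, connect adjacent legs with their undersides at z = 149 mm, each running between the inner faces of the legs it joins and aligned with the legs' outer faces on the other axis.

Two stools sit around the table at the −y, −x sides.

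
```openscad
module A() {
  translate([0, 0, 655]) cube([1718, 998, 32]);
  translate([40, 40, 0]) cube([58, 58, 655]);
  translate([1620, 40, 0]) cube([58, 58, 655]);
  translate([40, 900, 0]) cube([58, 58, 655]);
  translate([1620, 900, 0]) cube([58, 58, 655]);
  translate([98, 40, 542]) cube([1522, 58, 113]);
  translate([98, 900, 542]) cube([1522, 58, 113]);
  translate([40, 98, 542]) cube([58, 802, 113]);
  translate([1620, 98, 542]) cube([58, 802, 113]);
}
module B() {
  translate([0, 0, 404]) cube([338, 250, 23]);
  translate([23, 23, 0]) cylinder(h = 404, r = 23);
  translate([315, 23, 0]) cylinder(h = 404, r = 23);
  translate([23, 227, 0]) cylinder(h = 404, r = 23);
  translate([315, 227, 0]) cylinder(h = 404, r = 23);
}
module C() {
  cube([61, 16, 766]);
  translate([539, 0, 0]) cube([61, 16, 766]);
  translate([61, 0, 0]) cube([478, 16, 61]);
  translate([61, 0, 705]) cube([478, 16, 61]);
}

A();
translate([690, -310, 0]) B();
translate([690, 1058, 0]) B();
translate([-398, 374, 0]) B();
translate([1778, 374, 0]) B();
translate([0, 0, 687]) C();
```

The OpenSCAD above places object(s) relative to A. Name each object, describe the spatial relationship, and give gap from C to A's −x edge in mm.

The picture frame's min-x is at 0; the table's min-x is 0; gap = 0 mm.

A is a table. B is a stool. C is a picture frame. Four stools sit around the table at the −y, +y, −x, +x sides. The picture frame is on top of the table. The gap from the picture frame to the table's −x edge is 0 mm.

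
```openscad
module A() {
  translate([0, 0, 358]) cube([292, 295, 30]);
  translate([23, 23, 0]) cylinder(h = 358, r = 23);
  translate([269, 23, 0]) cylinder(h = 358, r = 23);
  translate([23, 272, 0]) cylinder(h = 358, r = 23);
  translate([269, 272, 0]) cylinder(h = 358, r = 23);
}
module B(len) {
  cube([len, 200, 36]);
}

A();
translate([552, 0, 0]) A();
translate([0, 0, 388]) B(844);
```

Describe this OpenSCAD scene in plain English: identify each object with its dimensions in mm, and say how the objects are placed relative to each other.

A is a four-legged stool. The seat is a 292×295×30 mm slab whose top surface is at z = 388 mm; four round legs, each 46 mm in diameter, run from the floor (z = 0) to the underside of the seat, each leg's axis is inset half a diameter from the nearest pair of seat edges (so the leg's bounding box is flush with the corner).

B is a rectangular beam 844 mm long (x), 200 mm deep (y), 36 mm thick (z).

The beam spans the tops of two stools placed 260 mm apart, resting at z = 388 mm.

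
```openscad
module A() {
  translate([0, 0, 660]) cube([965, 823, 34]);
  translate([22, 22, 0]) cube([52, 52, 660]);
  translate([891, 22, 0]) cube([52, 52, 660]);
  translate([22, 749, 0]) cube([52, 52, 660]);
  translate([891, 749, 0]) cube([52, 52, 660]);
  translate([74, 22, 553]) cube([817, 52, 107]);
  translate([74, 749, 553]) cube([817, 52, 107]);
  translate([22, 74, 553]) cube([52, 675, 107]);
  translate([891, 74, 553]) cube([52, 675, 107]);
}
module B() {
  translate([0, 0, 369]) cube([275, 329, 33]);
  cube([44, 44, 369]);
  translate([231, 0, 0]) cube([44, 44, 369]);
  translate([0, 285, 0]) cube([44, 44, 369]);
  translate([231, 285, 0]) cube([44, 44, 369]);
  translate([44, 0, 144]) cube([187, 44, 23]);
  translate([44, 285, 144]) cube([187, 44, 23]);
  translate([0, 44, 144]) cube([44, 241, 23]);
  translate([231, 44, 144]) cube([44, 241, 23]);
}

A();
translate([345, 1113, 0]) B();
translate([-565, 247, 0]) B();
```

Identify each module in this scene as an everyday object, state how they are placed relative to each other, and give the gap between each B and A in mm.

A is a table. B is a stool. Two stools sit around the table at the +y, −x sides. The gap between each stool and the table is 290 mm.

Each stool's nearest face is 290 mm from the table's bounding box.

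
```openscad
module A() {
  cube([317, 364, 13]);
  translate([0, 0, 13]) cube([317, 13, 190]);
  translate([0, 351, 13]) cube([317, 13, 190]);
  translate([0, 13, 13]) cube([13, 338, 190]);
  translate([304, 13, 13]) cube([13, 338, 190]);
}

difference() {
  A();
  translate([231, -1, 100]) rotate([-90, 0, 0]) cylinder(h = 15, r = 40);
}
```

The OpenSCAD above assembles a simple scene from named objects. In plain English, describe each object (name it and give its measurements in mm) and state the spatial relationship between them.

A is an open storage box with external size 317×364×203 mm and wall thickness 13 mm (the base is also 13 mm thick). The base covers the whole footprint; the four walls stand on the base, with the y-facing walls full-width and the x-facing walls fitting between their inner faces.

The open box has a circular hole of radius 40 mm through its front wall, centred at (x = 231, z = 100).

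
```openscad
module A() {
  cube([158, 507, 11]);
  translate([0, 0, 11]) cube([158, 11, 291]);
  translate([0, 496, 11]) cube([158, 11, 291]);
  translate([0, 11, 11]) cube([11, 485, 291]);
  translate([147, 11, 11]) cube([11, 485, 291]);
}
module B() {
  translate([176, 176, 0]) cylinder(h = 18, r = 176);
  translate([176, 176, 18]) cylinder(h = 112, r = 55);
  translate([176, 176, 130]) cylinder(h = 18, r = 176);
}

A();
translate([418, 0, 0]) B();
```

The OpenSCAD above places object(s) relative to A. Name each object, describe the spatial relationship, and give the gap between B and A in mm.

The spool's nearest face is 260 mm from the open box's +x face.

A is an open box. B is a spool. The spool is on the floor beside the open box on its +x side. The gap between the spool and the open box is 260 mm.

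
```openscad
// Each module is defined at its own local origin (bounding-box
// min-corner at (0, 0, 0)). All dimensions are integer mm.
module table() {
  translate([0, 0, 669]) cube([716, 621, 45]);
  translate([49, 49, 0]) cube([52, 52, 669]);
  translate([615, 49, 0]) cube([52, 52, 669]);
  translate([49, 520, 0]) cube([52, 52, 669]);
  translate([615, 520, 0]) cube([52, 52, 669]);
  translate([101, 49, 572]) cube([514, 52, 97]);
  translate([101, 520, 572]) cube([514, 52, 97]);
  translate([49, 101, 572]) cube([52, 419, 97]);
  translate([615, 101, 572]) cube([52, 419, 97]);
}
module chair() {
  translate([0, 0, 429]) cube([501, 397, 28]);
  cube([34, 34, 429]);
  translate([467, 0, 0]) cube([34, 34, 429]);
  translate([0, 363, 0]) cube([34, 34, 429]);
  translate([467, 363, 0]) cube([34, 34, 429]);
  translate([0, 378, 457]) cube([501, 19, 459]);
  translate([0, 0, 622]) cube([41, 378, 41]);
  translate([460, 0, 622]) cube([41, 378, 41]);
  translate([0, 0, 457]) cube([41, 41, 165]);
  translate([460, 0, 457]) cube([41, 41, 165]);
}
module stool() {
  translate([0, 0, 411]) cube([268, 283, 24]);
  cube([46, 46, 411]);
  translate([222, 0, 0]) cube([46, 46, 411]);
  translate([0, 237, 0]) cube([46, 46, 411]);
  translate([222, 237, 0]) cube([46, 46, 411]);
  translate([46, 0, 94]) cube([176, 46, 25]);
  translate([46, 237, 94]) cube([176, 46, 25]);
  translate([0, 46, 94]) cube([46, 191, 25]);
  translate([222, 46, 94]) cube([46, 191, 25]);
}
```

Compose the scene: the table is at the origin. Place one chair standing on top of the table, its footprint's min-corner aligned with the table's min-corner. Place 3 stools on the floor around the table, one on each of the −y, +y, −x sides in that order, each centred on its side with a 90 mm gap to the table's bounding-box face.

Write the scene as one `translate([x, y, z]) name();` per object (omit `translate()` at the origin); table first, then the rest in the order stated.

table();
translate([0, 0, 714]) chair();
translate([224, -373, 0]) stool();
translate([224, 711, 0]) stool();
translate([-358, 169, 0]) stool();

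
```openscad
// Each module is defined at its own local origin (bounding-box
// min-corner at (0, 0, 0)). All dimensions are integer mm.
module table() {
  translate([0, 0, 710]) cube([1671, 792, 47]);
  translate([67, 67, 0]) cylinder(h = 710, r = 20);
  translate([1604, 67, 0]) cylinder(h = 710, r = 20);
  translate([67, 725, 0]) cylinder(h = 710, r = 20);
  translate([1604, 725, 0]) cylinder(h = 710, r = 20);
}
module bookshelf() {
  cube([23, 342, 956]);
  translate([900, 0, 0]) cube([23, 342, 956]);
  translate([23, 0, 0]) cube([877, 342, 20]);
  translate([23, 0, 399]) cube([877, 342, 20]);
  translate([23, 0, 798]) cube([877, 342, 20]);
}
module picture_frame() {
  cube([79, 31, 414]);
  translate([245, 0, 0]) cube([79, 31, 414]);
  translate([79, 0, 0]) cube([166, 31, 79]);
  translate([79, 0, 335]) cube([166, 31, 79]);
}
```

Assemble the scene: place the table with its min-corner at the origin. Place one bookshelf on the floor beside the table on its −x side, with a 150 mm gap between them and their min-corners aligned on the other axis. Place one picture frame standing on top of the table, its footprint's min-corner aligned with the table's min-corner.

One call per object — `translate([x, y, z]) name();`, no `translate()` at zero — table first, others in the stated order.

table();
translate([-1073, 0, 0]) bookshelf();
translate([0, 0, 757]) picture_frame();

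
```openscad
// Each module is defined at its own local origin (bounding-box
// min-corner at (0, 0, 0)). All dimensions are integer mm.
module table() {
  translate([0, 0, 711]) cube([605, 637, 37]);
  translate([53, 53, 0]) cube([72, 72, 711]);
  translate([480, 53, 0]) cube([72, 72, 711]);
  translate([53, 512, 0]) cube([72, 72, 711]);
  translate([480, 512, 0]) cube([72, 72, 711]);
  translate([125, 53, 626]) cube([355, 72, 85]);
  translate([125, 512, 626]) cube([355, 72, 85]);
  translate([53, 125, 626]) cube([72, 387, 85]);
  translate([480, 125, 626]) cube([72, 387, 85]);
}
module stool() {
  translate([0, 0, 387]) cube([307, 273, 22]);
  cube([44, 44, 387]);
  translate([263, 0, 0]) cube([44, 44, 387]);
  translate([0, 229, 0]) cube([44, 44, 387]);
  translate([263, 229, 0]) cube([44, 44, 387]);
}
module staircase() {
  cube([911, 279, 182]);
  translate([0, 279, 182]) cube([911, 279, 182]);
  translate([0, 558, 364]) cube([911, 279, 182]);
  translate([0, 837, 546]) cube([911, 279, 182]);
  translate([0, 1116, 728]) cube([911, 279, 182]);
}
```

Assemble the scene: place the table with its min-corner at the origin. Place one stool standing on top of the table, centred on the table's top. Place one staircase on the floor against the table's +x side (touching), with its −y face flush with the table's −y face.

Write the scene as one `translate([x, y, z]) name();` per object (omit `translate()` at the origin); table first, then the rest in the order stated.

table();
translate([149, 182, 748]) stool();
translate([605, 0, 0]) staircase();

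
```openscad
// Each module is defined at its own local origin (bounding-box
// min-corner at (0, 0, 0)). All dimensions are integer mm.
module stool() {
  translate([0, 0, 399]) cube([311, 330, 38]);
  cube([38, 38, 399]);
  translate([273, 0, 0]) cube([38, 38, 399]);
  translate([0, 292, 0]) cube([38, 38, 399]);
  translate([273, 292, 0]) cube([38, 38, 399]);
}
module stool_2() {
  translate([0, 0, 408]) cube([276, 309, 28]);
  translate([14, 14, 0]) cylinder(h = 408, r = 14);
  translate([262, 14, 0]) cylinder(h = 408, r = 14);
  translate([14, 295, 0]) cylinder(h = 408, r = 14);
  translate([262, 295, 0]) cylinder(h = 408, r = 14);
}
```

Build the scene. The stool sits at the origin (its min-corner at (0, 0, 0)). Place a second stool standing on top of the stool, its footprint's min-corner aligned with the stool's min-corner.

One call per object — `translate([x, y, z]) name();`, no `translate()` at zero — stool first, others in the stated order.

stool();
translate([0, 0, 437]) stool_2();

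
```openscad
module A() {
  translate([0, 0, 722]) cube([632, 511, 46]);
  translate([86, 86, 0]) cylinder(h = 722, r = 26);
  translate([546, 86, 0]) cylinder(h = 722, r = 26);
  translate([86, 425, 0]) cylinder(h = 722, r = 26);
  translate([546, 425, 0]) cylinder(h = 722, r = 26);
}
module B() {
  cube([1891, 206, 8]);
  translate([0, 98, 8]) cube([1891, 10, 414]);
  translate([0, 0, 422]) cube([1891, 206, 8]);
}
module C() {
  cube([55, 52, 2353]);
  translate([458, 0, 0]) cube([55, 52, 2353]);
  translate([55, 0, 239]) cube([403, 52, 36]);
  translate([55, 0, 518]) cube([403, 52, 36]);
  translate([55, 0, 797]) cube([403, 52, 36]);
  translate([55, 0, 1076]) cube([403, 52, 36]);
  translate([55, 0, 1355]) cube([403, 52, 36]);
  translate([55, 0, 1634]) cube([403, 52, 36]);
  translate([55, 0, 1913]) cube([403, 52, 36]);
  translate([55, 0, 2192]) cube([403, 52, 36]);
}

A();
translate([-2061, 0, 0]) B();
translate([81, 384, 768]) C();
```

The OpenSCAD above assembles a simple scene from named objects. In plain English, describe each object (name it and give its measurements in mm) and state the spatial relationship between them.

A is a rectangular dining table. The top is 632×511×46 mm with its upper surface at z = 768 mm. It stands on four round legs of 52 mm diameter, each leg's bounding box inset 60 mm from the nearest pair of top edges, running from the floor to the underside of the top.

B is an I-beam lying along x, 1891 mm long. Overall section height 430 mm. Two flanges 206 mm wide (y) and 8 mm thick, one on the floor and one at the top; a web 10 mm thick runs between them, centred on the flange width.

C is a wooden ladder with two side rails of 55×52 mm section and 2353 mm height, set 513 mm apart overall. Between them run 8 rectangular rungs (52 mm deep, 36 mm thick), front faces flush with the rails' −y face. The bottom of the first rung is 239 mm above the floor and each subsequent rung is 279 mm higher than the one below.

The I-beam is on the floor beside the table on its −x side. The ladder is on top of the table.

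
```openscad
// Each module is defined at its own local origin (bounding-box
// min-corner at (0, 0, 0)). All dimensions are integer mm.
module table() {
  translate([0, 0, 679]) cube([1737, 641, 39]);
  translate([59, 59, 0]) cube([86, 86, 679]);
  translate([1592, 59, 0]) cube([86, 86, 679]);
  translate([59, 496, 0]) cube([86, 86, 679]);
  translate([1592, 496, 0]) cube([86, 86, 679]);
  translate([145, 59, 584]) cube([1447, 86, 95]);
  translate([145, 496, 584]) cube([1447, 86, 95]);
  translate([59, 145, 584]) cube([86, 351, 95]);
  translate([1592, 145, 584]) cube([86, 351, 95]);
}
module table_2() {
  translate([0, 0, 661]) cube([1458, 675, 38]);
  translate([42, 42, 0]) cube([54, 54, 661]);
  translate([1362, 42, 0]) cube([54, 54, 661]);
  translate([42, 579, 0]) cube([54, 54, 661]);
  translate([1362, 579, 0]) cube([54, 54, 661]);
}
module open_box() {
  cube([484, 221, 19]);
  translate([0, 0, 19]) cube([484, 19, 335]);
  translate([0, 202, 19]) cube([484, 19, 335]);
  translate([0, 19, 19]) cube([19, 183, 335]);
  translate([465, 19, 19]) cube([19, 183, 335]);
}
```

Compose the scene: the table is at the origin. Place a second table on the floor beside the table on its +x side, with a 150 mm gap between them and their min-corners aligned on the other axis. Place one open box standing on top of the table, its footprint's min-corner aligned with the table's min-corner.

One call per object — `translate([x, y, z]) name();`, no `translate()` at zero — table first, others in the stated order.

table();
translate([1887, 0, 0]) table_2();
translate([0, 0, 718]) open_box();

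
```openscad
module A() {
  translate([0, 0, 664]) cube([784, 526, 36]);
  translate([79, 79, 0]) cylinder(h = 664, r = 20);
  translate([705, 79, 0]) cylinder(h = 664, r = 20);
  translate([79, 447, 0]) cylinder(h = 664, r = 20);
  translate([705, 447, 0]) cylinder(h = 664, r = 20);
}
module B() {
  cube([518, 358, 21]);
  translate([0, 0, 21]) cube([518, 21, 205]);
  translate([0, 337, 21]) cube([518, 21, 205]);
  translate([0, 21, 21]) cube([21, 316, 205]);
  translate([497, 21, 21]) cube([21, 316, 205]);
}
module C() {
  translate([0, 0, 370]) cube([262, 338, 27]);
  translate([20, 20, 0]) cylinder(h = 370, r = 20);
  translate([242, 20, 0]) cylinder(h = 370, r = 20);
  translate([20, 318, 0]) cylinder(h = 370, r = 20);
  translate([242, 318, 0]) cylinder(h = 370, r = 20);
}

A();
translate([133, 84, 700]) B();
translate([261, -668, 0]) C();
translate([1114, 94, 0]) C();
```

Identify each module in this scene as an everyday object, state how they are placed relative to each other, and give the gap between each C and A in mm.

Each stool's nearest face is 330 mm from the table's bounding box.

A is a table. B is an open box. C is a stool. The open box is on top of the table, centred. Two stools sit around the table at the −y, +x sides. The gap between each stool and the table is 330 mm.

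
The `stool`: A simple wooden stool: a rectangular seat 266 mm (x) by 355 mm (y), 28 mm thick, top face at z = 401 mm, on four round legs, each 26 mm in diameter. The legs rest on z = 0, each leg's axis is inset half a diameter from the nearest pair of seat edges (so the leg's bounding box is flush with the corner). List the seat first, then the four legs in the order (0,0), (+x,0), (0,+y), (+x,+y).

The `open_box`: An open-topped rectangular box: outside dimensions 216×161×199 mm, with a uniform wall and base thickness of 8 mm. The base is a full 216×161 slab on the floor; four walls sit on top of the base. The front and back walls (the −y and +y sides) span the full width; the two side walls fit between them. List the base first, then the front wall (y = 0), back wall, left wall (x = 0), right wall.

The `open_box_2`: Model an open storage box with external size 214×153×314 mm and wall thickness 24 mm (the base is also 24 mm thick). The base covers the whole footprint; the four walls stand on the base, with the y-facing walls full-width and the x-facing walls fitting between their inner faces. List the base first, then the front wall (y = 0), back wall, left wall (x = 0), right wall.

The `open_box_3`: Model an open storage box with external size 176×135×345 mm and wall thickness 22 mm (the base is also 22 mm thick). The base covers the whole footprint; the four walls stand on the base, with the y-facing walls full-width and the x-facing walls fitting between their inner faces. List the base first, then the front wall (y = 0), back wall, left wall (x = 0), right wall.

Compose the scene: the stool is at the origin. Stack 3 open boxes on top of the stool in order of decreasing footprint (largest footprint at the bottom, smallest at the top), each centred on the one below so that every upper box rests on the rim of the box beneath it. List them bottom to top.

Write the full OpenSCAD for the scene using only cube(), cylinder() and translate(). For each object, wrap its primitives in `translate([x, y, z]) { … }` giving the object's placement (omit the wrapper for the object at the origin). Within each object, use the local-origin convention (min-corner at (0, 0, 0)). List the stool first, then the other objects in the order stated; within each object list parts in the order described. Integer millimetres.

translate([0, 0, 373]) cube([266, 355, 28]);
translate([13, 13, 0]) cylinder(h = 373, r = 13);
translate([253, 13, 0]) cylinder(h = 373, r = 13);
translate([13, 342, 0]) cylinder(h = 373, r = 13);
translate([253, 342, 0]) cylinder(h = 373, r = 13);
translate([25, 97, 401]) {
  cube([216, 161, 8]);
  translate([0, 0, 8]) cube([216, 8, 191]);
  translate([0, 153, 8]) cube([216, 8, 191]);
  translate([0, 8, 8]) cube([8, 145, 191]);
  translate([208, 8, 8]) cube([8, 145, 191]);
}
translate([26, 101, 600]) {
  cube([214, 153, 24]);
  translate([0, 0, 24]) cube([214, 24, 290]);
  translate([0, 129, 24]) cube([214, 24, 290]);
  translate([0, 24, 24]) cube([24, 105, 290]);
  translate([190, 24, 24]) cube([24, 105, 290]);
}
translate([45, 110, 914]) {
  cube([176, 135, 22]);
  translate([0, 0, 22]) cube([176, 22, 323]);
  translate([0, 113, 22]) cube([176, 22, 323]);
  translate([0, 22, 22]) cube([22, 91, 323]);
  translate([154, 22, 22]) cube([22, 91, 323]);
}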